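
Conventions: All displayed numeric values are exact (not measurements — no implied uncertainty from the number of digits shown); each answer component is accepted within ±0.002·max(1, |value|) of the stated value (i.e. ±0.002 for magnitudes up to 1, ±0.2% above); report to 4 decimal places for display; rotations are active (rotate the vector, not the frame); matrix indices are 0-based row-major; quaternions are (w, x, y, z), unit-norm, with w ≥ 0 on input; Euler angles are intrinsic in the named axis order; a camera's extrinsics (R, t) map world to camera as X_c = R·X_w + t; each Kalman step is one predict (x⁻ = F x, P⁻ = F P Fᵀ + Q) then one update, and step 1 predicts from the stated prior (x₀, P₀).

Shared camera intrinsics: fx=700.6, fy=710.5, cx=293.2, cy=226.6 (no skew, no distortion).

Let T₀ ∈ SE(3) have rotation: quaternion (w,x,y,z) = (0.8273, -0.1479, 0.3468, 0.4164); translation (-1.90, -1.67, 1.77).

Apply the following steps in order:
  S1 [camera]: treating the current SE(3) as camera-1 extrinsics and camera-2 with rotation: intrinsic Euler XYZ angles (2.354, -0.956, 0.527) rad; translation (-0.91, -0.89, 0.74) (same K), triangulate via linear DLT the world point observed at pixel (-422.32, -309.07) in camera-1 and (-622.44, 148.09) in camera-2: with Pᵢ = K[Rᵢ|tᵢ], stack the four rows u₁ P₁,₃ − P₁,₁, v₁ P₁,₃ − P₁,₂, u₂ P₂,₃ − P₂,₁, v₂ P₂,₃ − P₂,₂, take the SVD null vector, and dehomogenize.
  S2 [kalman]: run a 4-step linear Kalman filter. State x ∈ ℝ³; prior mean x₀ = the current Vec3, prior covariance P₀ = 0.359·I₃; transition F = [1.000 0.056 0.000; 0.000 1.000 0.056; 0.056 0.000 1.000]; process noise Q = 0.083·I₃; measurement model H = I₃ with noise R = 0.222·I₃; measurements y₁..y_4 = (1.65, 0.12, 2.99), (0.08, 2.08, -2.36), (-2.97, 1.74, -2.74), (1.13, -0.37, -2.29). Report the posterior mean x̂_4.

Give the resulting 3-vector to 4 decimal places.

result = (-0.1036, 0.5530, -1.8380)

after S1 (triangulate): (-1.0951, 0.4664, 0.0955)
after S2 (kf_track): (-0.1036, 0.5530, -1.8380)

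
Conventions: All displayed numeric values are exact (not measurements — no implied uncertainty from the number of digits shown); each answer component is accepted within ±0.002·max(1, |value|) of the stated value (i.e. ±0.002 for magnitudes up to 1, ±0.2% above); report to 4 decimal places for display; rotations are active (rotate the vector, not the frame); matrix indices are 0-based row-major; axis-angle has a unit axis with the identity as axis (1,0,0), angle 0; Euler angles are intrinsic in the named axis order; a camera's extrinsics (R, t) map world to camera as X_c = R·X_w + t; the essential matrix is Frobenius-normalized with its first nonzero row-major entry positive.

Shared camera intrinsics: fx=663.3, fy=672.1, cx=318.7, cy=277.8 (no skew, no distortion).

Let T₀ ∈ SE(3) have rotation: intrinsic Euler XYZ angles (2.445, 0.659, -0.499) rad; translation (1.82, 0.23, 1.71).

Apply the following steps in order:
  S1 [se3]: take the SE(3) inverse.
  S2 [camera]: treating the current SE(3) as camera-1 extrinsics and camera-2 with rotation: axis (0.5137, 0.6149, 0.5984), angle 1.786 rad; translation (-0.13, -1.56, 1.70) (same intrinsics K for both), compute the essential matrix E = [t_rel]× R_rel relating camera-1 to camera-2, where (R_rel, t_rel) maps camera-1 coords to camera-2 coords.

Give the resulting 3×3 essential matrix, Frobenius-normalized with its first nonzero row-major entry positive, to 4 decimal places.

after S1 (invert_se3): R=[0.6942 0.7120 0.1054; 0.3783 -0.4855 0.7881; 0.6123 -0.5073 -0.6064], t=(-1.6074, -1.9246, 0.0392)
after S2 (essential): [0.4175 0.1241 0.2984; 0.2367 -0.6514 -0.1323; -0.3939 -0.0544 -0.2554]

matrix = [0.4175 0.1241 0.2984; 0.2367 -0.6514 -0.1323; -0.3939 -0.0544 -0.2554]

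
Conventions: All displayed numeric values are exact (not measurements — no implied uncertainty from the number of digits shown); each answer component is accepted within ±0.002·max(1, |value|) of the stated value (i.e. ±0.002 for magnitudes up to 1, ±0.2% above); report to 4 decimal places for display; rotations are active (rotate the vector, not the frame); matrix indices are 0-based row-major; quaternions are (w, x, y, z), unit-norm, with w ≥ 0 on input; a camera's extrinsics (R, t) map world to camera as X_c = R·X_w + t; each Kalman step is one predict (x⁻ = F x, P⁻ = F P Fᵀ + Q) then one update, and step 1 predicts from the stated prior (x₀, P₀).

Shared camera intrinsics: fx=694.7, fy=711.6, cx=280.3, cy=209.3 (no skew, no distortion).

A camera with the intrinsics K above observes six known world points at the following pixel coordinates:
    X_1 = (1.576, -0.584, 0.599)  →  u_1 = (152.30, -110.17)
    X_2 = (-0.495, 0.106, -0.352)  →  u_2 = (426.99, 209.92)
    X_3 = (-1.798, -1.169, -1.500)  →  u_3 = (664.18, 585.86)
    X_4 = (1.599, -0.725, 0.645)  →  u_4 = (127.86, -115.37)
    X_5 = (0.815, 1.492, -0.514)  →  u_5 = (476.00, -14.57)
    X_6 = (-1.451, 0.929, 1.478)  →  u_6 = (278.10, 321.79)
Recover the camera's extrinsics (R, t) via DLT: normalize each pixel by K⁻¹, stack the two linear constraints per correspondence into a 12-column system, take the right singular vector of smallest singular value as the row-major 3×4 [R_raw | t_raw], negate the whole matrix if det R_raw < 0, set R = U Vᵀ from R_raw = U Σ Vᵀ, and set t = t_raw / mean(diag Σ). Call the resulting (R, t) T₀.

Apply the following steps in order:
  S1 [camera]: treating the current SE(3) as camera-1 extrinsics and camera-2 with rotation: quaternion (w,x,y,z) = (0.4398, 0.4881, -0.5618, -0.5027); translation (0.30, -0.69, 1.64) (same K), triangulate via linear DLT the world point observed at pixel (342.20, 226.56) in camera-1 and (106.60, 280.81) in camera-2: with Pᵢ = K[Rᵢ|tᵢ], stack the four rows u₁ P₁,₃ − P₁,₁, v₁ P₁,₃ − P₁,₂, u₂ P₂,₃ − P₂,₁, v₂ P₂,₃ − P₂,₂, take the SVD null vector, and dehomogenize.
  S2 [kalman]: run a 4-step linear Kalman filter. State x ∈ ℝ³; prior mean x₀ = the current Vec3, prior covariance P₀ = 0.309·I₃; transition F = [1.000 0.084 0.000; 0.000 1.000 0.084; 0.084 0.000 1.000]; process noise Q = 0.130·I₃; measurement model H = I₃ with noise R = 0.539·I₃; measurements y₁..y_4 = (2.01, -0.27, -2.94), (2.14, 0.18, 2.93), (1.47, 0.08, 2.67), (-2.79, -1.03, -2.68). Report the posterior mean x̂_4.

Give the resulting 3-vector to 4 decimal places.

source (pnp_recover): camera pose = R=[-0.2191 0.5038 -0.8356; -0.9663 -0.2304 0.1145; -0.1348 0.8325 0.5373], t=(0.4300, -0.4099, 4.2297)
after S1 (triangulate): (-0.8419, 1.6122, 1.0415)
after S2 (kf_track): (-0.3406, -0.1984, -0.1220)

result = (-0.3406, -0.1984, -0.1220)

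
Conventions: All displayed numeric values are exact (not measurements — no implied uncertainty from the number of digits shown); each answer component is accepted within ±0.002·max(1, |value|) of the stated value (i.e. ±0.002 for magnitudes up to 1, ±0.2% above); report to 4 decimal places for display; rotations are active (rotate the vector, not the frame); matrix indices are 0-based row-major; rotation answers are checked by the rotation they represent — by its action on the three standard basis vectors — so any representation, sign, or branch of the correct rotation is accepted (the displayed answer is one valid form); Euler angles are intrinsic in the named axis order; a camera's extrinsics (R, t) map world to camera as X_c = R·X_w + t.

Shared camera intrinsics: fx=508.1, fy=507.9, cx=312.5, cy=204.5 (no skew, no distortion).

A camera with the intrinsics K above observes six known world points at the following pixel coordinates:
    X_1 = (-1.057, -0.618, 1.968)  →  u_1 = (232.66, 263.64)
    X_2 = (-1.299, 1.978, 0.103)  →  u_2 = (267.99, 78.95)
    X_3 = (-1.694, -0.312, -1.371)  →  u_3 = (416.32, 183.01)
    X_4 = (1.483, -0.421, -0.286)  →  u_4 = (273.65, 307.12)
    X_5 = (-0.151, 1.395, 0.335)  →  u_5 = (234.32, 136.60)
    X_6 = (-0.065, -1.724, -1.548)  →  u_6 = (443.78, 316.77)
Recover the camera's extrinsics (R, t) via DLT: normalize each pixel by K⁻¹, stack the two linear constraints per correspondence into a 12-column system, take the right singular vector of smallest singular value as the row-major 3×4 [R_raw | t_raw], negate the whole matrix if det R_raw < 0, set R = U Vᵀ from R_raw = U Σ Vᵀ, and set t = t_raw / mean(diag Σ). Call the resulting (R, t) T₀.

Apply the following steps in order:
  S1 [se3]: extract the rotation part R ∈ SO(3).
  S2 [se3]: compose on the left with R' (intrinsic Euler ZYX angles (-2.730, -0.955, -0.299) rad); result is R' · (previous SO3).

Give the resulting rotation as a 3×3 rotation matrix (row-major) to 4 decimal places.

rotation (matrix) = ((-0.4848, -0.1118, 0.8675), (-0.2814, 0.9590, -0.0337), (-0.8281, -0.2605, -0.4964))

source (pnp_recover): camera pose = R=[-0.3543 -0.3751 -0.8566; 0.3360 -0.9059 0.2577; -0.8727 -0.1965 0.4470], t=(-0.3000, 0.3099, 6.8569)
after S1 (rot_of_se3): [-0.3543 -0.3751 -0.8566; 0.3360 -0.9059 0.2577; -0.8727 -0.1965 0.4470]
after S2 (compose_so3): [-0.4848 -0.1118 0.8675; -0.2814 0.9590 -0.0337; -0.8281 -0.2605 -0.4964]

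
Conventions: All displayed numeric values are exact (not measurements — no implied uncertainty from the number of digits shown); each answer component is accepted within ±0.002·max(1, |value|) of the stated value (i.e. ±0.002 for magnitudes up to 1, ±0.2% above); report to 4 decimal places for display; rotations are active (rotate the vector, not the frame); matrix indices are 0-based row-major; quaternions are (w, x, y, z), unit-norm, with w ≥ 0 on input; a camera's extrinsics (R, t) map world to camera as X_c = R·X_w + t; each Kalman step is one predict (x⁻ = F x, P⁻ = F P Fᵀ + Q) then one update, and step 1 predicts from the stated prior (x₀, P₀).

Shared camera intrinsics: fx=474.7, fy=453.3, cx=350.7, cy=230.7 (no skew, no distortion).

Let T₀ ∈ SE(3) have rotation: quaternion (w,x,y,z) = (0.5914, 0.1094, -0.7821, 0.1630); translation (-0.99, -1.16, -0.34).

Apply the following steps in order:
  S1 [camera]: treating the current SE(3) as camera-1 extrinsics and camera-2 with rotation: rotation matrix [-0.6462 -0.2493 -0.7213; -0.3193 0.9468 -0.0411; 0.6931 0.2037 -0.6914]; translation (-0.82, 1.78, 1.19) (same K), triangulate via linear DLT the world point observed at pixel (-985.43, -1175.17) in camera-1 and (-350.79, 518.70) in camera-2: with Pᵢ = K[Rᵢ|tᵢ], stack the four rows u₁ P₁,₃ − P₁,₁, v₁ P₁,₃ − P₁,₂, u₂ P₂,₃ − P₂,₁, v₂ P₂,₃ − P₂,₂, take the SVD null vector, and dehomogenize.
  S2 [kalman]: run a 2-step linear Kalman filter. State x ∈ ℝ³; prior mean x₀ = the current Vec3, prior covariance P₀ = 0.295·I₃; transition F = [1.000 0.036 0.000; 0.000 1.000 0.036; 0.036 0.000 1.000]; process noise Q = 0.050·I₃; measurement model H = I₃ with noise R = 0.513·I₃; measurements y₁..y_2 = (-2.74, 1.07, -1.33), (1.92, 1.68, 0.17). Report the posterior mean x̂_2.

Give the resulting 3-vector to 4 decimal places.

result = (0.3662, 0.6241, 0.0391)

after S1 (triangulate): (1.1340, -0.5726, 0.7674)
after S2 (kf_track): (0.3662, 0.6241, 0.0391)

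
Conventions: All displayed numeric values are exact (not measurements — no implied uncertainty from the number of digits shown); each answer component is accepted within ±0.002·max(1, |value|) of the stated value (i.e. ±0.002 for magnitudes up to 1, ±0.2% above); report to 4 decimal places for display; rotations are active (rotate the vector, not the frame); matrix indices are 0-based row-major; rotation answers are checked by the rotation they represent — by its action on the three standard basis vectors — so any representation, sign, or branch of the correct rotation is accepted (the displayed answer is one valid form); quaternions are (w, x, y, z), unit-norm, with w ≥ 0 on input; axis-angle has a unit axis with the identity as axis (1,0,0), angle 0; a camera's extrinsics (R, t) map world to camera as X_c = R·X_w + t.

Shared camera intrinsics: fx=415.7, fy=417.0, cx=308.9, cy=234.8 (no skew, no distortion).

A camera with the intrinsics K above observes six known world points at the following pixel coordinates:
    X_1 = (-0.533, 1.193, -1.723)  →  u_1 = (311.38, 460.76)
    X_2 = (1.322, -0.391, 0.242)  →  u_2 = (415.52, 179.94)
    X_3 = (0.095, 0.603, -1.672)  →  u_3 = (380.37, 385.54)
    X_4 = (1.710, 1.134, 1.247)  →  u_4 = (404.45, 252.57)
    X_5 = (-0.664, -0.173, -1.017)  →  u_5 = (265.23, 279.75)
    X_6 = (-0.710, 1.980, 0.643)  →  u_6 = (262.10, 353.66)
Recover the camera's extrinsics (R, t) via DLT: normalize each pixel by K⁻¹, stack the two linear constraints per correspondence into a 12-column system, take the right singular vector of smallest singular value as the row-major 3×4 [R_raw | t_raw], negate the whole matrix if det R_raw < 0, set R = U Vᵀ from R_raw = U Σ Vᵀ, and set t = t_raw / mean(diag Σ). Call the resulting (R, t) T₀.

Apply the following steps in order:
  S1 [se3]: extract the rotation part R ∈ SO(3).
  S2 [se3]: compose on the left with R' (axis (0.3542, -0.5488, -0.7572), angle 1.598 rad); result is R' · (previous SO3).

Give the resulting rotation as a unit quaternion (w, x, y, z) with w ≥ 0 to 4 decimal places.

source (pnp_recover): camera pose = R=[0.9693 0.0668 -0.2365; -0.1593 0.9035 -0.3979; 0.1871 0.4233 0.8864], t=(0.0500, 0.0200, 4.5700)
after S1 (rot_of_se3): [0.9693 0.0668 -0.2365; -0.1593 0.9035 -0.3979; 0.1871 0.4233 0.8864]
after S2 (compose_so3): [-0.1444 0.1614 -0.9763; -0.9586 0.2218 0.1784; 0.2454 0.9616 0.1227]

rotation (quat) = (0.5478, 0.3575, -0.5576, -0.5112)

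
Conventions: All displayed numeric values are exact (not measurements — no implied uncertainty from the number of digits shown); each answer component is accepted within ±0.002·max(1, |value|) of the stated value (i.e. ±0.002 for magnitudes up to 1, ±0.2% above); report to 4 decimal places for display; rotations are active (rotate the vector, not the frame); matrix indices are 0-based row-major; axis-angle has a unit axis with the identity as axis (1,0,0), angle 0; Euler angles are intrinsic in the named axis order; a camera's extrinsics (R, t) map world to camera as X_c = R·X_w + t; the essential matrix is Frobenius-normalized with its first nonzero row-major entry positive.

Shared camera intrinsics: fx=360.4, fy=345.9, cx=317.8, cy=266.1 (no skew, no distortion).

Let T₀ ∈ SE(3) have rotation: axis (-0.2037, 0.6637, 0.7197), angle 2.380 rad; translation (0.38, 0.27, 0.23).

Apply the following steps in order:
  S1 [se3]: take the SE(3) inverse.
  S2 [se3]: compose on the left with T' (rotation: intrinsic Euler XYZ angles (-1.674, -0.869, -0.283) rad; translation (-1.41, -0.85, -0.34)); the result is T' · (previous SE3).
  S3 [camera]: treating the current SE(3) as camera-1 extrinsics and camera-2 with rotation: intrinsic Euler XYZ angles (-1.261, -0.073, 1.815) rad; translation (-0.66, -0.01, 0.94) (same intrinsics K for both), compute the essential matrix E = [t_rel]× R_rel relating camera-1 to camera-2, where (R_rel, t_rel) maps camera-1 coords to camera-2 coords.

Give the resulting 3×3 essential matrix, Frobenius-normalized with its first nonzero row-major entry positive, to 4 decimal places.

matrix = [0.1084 0.0895 0.6625; 0.4666 -0.2463 -0.1770; 0.4355 -0.1723 0.1110]

after S1 (invert_se3): R=[-0.6522 0.2636 -0.7107; -0.7297 0.0356 0.6828; 0.2053 0.9640 0.1692], t=(0.3401, 0.1106, -0.3772)
after S2 (compose_se3): R=[-0.6926 -0.5663 -0.4467; -0.4452 0.8229 -0.3530; 0.5675 -0.0456 -0.8221], t=(-0.8912, -0.8218, -0.3542)
after S3 (essential): [0.1084 0.0895 0.6625; 0.4666 -0.2463 -0.1770; 0.4355 -0.1723 0.1110]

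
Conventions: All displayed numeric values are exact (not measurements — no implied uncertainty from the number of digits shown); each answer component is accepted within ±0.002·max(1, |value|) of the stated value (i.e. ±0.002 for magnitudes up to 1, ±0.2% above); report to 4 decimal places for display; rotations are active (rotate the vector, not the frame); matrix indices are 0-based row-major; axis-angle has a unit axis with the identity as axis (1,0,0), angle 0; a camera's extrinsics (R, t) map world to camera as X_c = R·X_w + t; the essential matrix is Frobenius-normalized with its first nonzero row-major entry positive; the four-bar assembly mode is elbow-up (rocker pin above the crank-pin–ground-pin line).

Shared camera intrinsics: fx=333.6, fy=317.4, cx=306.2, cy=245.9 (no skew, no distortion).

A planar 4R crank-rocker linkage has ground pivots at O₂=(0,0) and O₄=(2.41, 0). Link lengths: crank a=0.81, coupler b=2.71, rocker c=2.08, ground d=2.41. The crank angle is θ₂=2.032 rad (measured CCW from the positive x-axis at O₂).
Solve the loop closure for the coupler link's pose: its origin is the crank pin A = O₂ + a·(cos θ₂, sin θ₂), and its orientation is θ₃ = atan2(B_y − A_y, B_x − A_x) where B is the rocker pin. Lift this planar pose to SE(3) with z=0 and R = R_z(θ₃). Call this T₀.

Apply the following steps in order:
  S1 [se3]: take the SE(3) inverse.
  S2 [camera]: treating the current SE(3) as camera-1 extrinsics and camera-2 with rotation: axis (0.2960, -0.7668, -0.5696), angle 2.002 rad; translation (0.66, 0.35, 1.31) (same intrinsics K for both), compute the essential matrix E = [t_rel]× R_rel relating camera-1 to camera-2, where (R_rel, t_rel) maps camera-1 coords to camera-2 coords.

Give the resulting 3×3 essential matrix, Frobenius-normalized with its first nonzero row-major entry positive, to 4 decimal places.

matrix = [0.5553 -0.2707 -0.1868; -0.3323 0.0184 -0.5450; -0.1045 0.1275 0.3854]

source (fourbar_fk): coupler pose = R=[0.8743 -0.4854 0.0000; 0.4854 0.8743 0.0000; 0.0000 0.0000 1.0000], t=(-0.3605, 0.7254, 0.0000)
after S1 (invert_se3): R=[0.8743 0.4854 0.0000; -0.4854 0.8743 0.0000; 0.0000 0.0000 1.0000], t=(-0.0370, -0.8092, 0.0000)
after S2 (essential): [0.5553 -0.2707 -0.1868; -0.3323 0.0184 -0.5450; -0.1045 0.1275 0.3854]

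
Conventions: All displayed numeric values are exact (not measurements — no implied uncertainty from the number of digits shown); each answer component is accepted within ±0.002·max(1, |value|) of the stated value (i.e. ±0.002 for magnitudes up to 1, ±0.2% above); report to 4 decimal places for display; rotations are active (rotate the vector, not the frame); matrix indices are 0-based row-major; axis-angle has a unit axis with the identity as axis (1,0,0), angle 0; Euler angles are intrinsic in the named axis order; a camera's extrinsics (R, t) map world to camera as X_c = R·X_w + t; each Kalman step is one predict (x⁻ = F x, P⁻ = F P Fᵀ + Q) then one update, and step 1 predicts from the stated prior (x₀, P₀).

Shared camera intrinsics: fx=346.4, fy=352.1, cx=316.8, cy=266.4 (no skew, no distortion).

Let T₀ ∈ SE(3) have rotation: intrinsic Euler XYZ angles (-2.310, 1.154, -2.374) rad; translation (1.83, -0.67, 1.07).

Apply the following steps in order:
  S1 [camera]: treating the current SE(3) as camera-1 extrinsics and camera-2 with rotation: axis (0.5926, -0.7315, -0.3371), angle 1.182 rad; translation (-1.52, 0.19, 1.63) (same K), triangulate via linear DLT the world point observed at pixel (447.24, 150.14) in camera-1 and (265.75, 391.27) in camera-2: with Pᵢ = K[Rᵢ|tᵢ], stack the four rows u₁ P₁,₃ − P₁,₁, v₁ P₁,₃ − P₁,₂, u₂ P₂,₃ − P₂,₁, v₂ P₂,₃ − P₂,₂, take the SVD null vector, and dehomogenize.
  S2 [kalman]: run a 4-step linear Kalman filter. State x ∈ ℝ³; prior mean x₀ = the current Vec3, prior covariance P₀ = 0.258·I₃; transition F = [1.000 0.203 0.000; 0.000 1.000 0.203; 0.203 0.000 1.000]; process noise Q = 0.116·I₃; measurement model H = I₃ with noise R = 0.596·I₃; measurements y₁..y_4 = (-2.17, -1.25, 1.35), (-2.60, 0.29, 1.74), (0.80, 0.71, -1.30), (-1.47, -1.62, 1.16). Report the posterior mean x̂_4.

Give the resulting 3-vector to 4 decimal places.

after S1 (triangulate): (0.5099, 0.2252, -1.2261)
after S2 (kf_track): (-0.8554, -0.4829, 0.0552)

result = (-0.8554, -0.4829, 0.0552)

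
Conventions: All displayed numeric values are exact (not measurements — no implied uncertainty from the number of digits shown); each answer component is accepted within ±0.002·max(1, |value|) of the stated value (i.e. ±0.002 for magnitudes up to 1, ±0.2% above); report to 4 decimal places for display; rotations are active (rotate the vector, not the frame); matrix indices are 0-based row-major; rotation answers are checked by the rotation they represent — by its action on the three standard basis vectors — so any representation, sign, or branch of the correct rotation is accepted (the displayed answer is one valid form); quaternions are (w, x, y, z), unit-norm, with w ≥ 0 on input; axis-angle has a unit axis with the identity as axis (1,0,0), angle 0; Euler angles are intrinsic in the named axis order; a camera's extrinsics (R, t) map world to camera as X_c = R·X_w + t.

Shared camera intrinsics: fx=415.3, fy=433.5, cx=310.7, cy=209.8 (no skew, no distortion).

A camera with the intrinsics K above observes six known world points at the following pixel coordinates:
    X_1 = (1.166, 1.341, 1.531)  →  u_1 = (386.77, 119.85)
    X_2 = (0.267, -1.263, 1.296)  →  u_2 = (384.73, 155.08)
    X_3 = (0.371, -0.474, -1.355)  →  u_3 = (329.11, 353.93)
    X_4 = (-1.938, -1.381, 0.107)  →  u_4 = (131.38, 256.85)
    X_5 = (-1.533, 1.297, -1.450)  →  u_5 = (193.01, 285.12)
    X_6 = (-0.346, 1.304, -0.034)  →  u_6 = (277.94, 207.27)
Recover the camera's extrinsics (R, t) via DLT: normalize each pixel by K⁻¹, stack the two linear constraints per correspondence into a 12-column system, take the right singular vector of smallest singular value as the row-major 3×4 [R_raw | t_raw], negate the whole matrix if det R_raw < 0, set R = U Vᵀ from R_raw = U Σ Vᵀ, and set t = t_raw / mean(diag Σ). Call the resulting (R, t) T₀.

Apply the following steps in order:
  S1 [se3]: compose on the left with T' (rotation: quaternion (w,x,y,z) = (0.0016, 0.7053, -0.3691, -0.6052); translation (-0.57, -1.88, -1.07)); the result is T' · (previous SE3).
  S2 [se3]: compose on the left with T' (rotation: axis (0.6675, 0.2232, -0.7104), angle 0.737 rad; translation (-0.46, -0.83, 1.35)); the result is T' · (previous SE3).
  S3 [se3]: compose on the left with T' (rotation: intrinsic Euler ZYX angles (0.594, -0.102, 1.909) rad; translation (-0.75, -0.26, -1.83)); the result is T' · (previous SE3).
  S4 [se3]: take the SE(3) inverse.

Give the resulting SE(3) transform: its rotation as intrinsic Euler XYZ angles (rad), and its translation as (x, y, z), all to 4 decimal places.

source (pnp_recover): camera pose = R=[0.9726 -0.1618 0.1672; 0.1163 -0.2844 -0.9516; 0.2015 0.9450 -0.2578], t=(0.0300, 0.3400, 5.4600)
after S1 (compose_se3): R=[-0.2375 -0.6595 0.7132; -0.5033 0.7115 0.4904; -0.8308 -0.2425 -0.5009], t=(-5.4144, 0.2841, -2.4031)
after S2 (compose_se3): R=[-0.4854 -0.2040 0.8501; 0.1319 0.9442 0.3019; -0.8643 0.2587 -0.4314], t=(-5.0134, 2.9366, 0.8501)
after S3 (compose_se3): R=[-0.8667 0.0759 0.4930; 0.3456 -0.6213 0.7032; 0.3597 0.7799 0.5122], t=(-4.0989, -4.6651, 0.1348)
after S4 (invert_se3): R=[-0.8667 0.3456 0.3597; 0.0759 -0.6213 0.7799; 0.4930 0.7032 0.5122], t=(-1.9885, -2.6925, 5.2325)

rotation (euler_xyz) = (-0.9897, 0.3679, -2.7621), translation = (-1.9885, -2.6925, 5.2325)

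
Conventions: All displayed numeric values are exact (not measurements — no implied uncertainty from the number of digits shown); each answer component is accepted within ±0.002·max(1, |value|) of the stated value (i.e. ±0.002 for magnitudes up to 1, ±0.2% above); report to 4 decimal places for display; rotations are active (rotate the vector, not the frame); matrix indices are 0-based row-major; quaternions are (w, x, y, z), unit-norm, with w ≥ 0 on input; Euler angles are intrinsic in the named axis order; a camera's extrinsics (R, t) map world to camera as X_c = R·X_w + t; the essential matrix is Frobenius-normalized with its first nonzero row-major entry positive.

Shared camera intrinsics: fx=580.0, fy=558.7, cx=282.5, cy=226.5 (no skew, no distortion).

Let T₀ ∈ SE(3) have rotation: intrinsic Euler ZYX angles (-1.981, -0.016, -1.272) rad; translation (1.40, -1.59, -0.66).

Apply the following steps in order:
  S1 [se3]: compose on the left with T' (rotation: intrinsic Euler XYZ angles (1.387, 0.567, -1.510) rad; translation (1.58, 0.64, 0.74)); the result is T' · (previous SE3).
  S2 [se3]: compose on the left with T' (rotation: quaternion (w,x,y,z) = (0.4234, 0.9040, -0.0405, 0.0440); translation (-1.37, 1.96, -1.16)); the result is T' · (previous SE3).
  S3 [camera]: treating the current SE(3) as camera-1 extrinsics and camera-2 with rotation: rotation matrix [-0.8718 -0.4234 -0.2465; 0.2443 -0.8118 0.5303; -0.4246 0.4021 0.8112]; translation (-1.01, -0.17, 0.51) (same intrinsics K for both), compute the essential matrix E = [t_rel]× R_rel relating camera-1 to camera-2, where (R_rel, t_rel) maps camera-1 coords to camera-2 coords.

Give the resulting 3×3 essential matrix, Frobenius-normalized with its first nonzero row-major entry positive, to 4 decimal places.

matrix = [0.1448 -0.1997 -0.5751; -0.3017 -0.1914 -0.3103; 0.6066 0.1025 -0.0774]

after S1 (compose_se3): R=[-0.7839 -0.6104 -0.1142; -0.4468 0.6821 -0.5789; 0.4312 -0.4028 -0.8073], t=(-0.0414, 0.1211, -0.6832)
after S2 (compose_se3): R=[-0.7094 -0.6996 -0.0859; -0.0183 -0.1036 0.9945; -0.7046 0.7070 0.0607], t=(-1.4555, 2.4095, -0.6368)
after S3 (essential): [0.1448 -0.1997 -0.5751; -0.3017 -0.1914 -0.3103; 0.6066 0.1025 -0.0774]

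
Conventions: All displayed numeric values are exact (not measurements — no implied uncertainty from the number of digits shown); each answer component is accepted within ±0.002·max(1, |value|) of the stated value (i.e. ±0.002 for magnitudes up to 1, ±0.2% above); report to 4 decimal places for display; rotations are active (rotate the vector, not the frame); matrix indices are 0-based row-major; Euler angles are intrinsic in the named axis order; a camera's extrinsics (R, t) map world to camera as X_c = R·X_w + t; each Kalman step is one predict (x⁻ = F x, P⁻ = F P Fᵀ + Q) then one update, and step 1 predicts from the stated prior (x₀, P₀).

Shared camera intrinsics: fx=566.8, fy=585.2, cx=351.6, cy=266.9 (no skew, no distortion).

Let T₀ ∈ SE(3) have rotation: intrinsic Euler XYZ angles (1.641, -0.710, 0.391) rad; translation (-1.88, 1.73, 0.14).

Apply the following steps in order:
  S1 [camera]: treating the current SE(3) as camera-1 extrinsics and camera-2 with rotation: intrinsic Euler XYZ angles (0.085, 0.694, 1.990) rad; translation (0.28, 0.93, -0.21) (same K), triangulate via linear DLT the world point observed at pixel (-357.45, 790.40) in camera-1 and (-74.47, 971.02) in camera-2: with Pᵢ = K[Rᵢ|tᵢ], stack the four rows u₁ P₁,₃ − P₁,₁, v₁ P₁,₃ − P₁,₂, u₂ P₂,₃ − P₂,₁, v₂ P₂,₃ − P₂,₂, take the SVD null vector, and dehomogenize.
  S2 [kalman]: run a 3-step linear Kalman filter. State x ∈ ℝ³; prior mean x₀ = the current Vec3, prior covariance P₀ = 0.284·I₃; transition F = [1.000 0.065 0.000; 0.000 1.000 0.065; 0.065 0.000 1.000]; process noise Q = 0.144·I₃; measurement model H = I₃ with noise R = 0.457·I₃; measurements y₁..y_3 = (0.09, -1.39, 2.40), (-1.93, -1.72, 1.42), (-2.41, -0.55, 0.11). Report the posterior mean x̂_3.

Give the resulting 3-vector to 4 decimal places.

result = (-1.4410, -0.6658, 0.7388)

after S1 (triangulate): (0.7235, 1.1823, 0.2176)
after S2 (kf_track): (-1.4410, -0.6658, 0.7388)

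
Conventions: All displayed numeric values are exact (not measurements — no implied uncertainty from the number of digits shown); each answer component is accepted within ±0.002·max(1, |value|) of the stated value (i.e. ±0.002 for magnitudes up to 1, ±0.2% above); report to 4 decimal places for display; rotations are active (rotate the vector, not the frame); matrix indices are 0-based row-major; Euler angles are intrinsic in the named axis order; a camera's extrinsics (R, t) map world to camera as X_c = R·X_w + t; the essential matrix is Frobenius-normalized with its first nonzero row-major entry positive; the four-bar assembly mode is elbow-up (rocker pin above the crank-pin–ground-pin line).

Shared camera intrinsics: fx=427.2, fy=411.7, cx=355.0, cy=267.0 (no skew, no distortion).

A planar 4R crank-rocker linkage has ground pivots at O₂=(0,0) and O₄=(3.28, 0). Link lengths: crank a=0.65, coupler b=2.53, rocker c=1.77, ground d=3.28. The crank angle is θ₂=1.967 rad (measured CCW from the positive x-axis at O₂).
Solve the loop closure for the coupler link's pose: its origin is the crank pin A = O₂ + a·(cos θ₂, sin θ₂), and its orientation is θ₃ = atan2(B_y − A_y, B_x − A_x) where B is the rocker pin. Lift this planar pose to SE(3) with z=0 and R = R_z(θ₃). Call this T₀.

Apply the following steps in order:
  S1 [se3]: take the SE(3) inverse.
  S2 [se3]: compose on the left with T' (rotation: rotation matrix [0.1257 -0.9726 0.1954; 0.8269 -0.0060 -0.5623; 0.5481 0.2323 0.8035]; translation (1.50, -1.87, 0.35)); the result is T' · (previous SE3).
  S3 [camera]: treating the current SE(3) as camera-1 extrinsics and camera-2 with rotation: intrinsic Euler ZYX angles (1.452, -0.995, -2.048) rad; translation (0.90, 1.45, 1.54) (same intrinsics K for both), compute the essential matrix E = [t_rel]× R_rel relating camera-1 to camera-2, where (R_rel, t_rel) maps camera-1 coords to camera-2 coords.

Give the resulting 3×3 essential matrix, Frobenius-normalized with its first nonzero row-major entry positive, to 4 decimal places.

source (fourbar_fk): coupler pose = R=[0.9525 -0.3044 0.0000; 0.3044 0.9525 0.0000; 0.0000 0.0000 1.0000], t=(-0.2508, 0.5996, 0.0000)
after S1 (invert_se3): R=[0.9525 0.3044 0.0000; -0.3044 0.9525 0.0000; 0.0000 0.0000 1.0000], t=(0.0564, -0.6475, 0.0000)
after S2 (compose_se3): R=[0.4159 -0.8882 0.1954; 0.7895 0.2460 -0.5623; 0.4514 0.3881 0.8035], t=(2.1369, -1.8194, 0.2305)
after S3 (essential): [0.3392 0.2026 -0.1797; -0.5281 -0.2541 -0.0785; 0.0794 -0.0748 0.6709]

matrix = [0.3392 0.2026 -0.1797; -0.5281 -0.2541 -0.0785; 0.0794 -0.0748 0.6709]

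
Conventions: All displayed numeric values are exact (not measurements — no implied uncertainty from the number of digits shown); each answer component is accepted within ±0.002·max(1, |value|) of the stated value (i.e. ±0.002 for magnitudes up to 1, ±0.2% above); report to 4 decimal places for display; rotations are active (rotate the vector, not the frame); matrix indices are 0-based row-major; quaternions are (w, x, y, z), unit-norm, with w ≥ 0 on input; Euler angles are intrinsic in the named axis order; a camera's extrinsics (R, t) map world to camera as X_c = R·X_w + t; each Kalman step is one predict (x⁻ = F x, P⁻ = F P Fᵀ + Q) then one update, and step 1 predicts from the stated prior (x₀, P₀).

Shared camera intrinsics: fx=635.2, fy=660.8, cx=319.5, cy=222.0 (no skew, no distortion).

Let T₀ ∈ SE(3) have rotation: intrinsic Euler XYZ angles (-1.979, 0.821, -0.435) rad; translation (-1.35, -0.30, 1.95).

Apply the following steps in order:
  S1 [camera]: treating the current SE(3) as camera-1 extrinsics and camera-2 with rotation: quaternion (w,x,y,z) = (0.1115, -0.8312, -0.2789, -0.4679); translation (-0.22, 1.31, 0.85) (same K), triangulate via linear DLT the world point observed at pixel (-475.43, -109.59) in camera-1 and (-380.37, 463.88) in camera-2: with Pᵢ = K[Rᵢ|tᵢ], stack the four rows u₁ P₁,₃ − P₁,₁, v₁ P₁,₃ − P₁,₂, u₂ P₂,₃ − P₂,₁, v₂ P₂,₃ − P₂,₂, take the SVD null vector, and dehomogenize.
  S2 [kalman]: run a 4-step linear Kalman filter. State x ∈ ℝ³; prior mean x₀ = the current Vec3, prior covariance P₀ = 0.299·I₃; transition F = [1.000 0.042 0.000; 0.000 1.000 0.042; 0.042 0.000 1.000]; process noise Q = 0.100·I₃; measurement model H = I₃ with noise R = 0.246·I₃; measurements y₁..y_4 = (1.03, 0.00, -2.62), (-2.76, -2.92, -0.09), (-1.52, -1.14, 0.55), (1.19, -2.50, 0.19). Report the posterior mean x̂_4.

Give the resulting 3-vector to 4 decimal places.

after S1 (triangulate): (-0.3472, -0.0804, -1.6314)
after S2 (kf_track): (-0.1907, -1.8857, -0.1321)

result = (-0.1907, -1.8857, -0.1321)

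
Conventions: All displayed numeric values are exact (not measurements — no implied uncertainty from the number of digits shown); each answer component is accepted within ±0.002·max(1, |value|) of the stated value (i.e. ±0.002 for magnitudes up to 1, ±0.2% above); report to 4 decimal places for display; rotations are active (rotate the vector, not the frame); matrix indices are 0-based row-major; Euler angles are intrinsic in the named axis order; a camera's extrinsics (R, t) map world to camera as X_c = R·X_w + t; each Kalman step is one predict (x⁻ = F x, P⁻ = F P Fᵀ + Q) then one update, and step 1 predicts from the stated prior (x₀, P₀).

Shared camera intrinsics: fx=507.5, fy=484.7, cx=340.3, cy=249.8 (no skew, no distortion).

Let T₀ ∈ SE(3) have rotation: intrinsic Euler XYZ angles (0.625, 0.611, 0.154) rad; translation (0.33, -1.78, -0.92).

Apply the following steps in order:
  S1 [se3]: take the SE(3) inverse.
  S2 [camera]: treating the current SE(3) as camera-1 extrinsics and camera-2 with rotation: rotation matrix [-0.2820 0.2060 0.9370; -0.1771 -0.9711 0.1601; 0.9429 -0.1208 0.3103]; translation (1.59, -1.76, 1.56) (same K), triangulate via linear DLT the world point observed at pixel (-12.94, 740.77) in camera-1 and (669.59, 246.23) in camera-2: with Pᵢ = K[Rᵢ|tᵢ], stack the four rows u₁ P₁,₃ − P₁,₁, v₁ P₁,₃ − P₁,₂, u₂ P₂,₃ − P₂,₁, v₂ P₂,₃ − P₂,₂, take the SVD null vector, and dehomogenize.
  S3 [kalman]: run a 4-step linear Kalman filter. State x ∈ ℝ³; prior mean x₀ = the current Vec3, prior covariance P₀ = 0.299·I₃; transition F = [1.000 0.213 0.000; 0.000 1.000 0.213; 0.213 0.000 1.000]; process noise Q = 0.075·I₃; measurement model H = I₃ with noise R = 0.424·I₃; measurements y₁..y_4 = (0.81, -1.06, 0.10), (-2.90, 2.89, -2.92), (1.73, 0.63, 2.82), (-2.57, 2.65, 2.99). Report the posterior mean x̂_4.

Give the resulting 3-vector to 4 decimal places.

result = (-0.4844, 1.3144, 1.3921)

after S1 (invert_se3): R=[0.8094 0.4561 -0.3700; -0.1256 0.7499 0.6495; 0.5737 -0.4792 0.6642], t=(0.2044, 1.9738, -0.4313)
after S2 (triangulate): (0.2462, -1.8066, 0.2120)
after S3 (kf_track): (-0.4844, 1.3144, 1.3921)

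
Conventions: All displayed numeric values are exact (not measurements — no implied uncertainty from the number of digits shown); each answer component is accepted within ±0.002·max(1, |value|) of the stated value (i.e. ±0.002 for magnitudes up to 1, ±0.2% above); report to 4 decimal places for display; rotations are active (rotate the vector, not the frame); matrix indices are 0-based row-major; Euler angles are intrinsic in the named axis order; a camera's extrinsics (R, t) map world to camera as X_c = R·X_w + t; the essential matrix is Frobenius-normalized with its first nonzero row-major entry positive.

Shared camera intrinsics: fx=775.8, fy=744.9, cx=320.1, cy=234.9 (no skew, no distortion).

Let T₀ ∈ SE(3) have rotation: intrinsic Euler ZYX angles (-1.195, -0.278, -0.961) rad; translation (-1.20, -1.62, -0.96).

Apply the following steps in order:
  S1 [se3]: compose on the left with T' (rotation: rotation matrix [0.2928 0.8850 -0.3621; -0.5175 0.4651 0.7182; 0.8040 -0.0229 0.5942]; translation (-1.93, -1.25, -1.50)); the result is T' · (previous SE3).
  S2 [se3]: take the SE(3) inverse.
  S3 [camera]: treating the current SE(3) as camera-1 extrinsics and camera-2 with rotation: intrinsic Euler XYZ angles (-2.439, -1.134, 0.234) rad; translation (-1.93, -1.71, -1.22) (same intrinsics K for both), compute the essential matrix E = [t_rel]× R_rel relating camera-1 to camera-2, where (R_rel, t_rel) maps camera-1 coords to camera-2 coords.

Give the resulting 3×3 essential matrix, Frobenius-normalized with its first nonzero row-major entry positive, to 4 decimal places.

matrix = [0.3468 0.5956 -0.1424; 0.3833 -0.1565 0.4506; 0.2627 -0.0236 0.2464]

after S1 (compose_se3): R=[-0.7876 0.4664 0.4026; -0.4016 -0.8842 0.2387; 0.4673 0.0263 0.8837], t=(-3.3674, -2.0719, -2.9981)
after S2 (invert_se3): R=[-0.7876 -0.4016 0.4673; 0.4664 -0.8842 0.0263; 0.4026 0.2387 0.8837], t=(-2.0833, -0.1825, 4.4997)
after S3 (essential): [0.3468 0.5956 -0.1424; 0.3833 -0.1565 0.4506; 0.2627 -0.0236 0.2464]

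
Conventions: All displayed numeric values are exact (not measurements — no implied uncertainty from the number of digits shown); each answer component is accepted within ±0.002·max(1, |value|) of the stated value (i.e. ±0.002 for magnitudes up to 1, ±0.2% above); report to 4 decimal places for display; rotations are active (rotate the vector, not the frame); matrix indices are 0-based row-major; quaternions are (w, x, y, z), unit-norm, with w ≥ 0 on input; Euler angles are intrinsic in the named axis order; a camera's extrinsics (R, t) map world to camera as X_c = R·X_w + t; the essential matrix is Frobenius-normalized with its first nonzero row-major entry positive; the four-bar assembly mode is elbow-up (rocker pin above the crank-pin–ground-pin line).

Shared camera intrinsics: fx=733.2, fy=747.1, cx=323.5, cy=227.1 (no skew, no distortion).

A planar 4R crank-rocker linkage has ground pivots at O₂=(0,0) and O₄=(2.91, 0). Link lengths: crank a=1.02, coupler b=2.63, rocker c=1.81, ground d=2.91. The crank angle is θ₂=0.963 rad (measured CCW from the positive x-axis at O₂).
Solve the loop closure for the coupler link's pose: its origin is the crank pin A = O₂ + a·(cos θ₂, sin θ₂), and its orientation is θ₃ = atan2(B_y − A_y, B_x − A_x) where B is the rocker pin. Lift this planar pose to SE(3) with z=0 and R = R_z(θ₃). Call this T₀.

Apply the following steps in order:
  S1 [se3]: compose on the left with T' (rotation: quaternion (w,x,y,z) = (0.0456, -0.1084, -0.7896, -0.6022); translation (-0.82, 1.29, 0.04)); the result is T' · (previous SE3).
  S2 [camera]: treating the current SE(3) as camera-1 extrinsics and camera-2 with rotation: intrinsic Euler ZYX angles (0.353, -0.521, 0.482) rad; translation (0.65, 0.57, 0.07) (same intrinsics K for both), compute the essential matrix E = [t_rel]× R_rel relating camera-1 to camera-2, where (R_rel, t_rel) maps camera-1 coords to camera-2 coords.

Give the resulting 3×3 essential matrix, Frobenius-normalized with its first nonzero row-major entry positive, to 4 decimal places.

matrix = [0.0783 -0.1000 0.6859; 0.6500 0.2283 -0.0141; 0.1385 0.0704 -0.1202]

source (fourbar_fk): coupler pose = R=[0.9297 -0.3684 0.0000; 0.3684 0.9297 0.0000; 0.0000 0.0000 1.0000], t=(0.5825, 0.8373, 0.0000)
after S1 (compose_se3): R=[-0.8207 0.5684 0.0585; 0.2006 0.1907 0.9609; 0.5350 0.8003 -0.2705], t=(-1.1970, 1.5680, 0.9461)
after S2 (essential): [0.0783 -0.1000 0.6859; 0.6500 0.2283 -0.0141; 0.1385 0.0704 -0.1202]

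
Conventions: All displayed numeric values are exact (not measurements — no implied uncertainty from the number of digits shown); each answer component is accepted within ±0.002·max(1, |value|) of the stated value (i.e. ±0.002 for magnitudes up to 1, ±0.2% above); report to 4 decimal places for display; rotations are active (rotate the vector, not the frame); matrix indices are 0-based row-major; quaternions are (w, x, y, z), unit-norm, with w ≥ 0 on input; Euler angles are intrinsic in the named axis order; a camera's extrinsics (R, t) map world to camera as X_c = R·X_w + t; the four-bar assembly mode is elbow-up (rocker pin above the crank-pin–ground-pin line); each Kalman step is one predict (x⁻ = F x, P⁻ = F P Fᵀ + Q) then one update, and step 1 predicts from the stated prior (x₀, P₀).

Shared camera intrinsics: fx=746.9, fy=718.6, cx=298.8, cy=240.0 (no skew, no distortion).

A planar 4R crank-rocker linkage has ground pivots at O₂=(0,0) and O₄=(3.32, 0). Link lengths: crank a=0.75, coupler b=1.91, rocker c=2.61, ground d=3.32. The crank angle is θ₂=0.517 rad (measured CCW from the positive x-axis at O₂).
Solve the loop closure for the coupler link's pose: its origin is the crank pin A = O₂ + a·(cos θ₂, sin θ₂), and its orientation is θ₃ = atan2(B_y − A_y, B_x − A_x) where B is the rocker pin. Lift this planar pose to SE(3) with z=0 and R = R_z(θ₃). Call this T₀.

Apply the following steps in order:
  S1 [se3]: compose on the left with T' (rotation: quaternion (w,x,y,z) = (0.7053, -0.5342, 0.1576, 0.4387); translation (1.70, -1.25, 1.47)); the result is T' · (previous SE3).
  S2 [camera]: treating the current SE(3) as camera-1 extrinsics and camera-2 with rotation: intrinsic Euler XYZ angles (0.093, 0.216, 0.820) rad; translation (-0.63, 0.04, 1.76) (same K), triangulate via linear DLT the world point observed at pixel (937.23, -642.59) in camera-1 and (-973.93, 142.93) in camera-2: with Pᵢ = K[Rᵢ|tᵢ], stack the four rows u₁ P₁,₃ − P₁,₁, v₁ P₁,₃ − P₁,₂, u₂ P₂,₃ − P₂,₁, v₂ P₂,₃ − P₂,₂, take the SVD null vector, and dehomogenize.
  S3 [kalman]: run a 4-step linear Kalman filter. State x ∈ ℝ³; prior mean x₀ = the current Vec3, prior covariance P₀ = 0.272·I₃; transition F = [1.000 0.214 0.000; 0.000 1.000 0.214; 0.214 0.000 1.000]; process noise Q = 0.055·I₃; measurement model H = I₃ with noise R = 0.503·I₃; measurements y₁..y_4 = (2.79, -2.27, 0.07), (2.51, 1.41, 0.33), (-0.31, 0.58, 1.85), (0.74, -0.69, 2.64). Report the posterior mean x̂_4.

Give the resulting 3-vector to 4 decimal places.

source (fourbar_fk): coupler pose = R=[0.5201 -0.8541 0.0000; 0.8541 0.5201 0.0000; 0.0000 0.0000 1.0000], t=(0.6520, 0.3707, 0.0000)
after S1 (compose_se3): R=[-0.3781 -0.8924 -0.2464; 0.2722 -0.3616 0.8917; -0.8848 0.2701 0.3797], t=(1.7769, -0.9399, 0.7915)
after S2 (triangulate): (-1.2332, 0.9419, -0.7427)
after S3 (kf_track): (0.9477, 0.3004, 1.3288)

result = (0.9477, 0.3004, 1.3288)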